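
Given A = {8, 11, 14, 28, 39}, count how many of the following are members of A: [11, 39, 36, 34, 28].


Set A = {8, 11, 14, 28, 39}
Candidates: [11, 39, 36, 34, 28]
Check each candidate:
11 ∈ A, 39 ∈ A, 36 ∉ A, 34 ∉ A, 28 ∈ A
Count of candidates in A: 3

3


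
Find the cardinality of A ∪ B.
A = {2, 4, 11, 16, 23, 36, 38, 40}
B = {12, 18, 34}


Set A = {2, 4, 11, 16, 23, 36, 38, 40}, |A| = 8
Set B = {12, 18, 34}, |B| = 3
A ∩ B = {}, |A ∩ B| = 0
|A ∪ B| = |A| + |B| - |A ∩ B| = 8 + 3 - 0 = 11

11


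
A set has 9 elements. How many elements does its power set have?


The set has 9 elements.
The power set contains all possible subsets.
|P(A)| = 2^|A| = 2^9 = 512

512


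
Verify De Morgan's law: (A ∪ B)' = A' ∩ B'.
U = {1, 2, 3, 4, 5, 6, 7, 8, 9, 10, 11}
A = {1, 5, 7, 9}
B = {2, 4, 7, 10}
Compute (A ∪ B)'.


U = {1, 2, 3, 4, 5, 6, 7, 8, 9, 10, 11}
A = {1, 5, 7, 9}, B = {2, 4, 7, 10}
A ∪ B = {1, 2, 4, 5, 7, 9, 10}
(A ∪ B)' = U \ (A ∪ B) = {3, 6, 8, 11}
Verification via A' ∩ B': A' = {2, 3, 4, 6, 8, 10, 11}, B' = {1, 3, 5, 6, 8, 9, 11}
A' ∩ B' = {3, 6, 8, 11} ✓

{3, 6, 8, 11}


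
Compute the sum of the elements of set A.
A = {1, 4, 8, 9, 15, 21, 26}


Set A = {1, 4, 8, 9, 15, 21, 26}
Sum = 1 + 4 + 8 + 9 + 15 + 21 + 26 = 84

84


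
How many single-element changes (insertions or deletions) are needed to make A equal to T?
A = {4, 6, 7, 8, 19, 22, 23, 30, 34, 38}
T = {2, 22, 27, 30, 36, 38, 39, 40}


Set A = {4, 6, 7, 8, 19, 22, 23, 30, 34, 38}
Set T = {2, 22, 27, 30, 36, 38, 39, 40}
Elements to remove from A (in A, not in T): {4, 6, 7, 8, 19, 23, 34} → 7 removals
Elements to add to A (in T, not in A): {2, 27, 36, 39, 40} → 5 additions
Total edits = 7 + 5 = 12

12


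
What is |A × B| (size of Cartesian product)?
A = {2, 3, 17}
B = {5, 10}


Set A = {2, 3, 17} has 3 elements.
Set B = {5, 10} has 2 elements.
|A × B| = |A| × |B| = 3 × 2 = 6

6


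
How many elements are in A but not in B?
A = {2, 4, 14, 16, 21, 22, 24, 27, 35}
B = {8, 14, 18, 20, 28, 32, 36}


Set A = {2, 4, 14, 16, 21, 22, 24, 27, 35}
Set B = {8, 14, 18, 20, 28, 32, 36}
A \ B = {2, 4, 16, 21, 22, 24, 27, 35}
|A \ B| = 8

8


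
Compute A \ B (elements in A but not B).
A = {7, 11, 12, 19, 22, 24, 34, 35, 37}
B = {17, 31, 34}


Set A = {7, 11, 12, 19, 22, 24, 34, 35, 37}
Set B = {17, 31, 34}
A \ B includes elements in A that are not in B.
Check each element of A:
7 (not in B, keep), 11 (not in B, keep), 12 (not in B, keep), 19 (not in B, keep), 22 (not in B, keep), 24 (not in B, keep), 34 (in B, remove), 35 (not in B, keep), 37 (not in B, keep)
A \ B = {7, 11, 12, 19, 22, 24, 35, 37}

{7, 11, 12, 19, 22, 24, 35, 37}


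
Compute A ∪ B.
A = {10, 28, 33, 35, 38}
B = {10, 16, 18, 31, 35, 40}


Set A = {10, 28, 33, 35, 38}
Set B = {10, 16, 18, 31, 35, 40}
A ∪ B includes all elements in either set.
Elements from A: {10, 28, 33, 35, 38}
Elements from B not already included: {16, 18, 31, 40}
A ∪ B = {10, 16, 18, 28, 31, 33, 35, 38, 40}

{10, 16, 18, 28, 31, 33, 35, 38, 40}


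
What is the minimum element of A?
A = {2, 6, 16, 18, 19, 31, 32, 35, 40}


Set A = {2, 6, 16, 18, 19, 31, 32, 35, 40}
Elements in ascending order: 2, 6, 16, 18, 19, 31, 32, 35, 40
The smallest element is 2.

2


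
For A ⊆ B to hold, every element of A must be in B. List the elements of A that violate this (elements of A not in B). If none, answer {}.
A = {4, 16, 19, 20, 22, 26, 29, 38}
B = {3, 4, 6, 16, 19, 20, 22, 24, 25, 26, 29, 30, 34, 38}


Set A = {4, 16, 19, 20, 22, 26, 29, 38}
Set B = {3, 4, 6, 16, 19, 20, 22, 24, 25, 26, 29, 30, 34, 38}
Check each element of A against B:
4 ∈ B, 16 ∈ B, 19 ∈ B, 20 ∈ B, 22 ∈ B, 26 ∈ B, 29 ∈ B, 38 ∈ B
Elements of A not in B: {}

{}


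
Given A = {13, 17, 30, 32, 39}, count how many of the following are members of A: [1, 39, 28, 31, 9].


Set A = {13, 17, 30, 32, 39}
Candidates: [1, 39, 28, 31, 9]
Check each candidate:
1 ∉ A, 39 ∈ A, 28 ∉ A, 31 ∉ A, 9 ∉ A
Count of candidates in A: 1

1


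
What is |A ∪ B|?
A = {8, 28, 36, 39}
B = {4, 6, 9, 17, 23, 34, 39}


Set A = {8, 28, 36, 39}, |A| = 4
Set B = {4, 6, 9, 17, 23, 34, 39}, |B| = 7
A ∩ B = {39}, |A ∩ B| = 1
|A ∪ B| = |A| + |B| - |A ∩ B| = 4 + 7 - 1 = 10

10


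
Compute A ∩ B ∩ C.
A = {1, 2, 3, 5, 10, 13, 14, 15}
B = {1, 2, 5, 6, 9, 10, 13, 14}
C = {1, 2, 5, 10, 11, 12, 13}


Set A = {1, 2, 3, 5, 10, 13, 14, 15}
Set B = {1, 2, 5, 6, 9, 10, 13, 14}
Set C = {1, 2, 5, 10, 11, 12, 13}
First, A ∩ B = {1, 2, 5, 10, 13, 14}
Then, (A ∩ B) ∩ C = {1, 2, 5, 10, 13}

{1, 2, 5, 10, 13}


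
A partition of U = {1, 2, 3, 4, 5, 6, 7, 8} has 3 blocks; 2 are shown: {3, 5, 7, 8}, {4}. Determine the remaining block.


U = {1, 2, 3, 4, 5, 6, 7, 8}
Shown blocks: {3, 5, 7, 8}, {4}
A partition's blocks are pairwise disjoint and cover U, so the missing block = U \ (union of shown blocks).
Union of shown blocks: {3, 4, 5, 7, 8}
Missing block = U \ (union) = {1, 2, 6}

{1, 2, 6}


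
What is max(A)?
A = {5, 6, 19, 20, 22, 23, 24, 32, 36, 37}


Set A = {5, 6, 19, 20, 22, 23, 24, 32, 36, 37}
Elements in ascending order: 5, 6, 19, 20, 22, 23, 24, 32, 36, 37
The largest element is 37.

37


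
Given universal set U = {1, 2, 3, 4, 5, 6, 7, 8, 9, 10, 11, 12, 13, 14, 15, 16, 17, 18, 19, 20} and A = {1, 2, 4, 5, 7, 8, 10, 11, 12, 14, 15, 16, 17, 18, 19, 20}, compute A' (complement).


Universal set U = {1, 2, 3, 4, 5, 6, 7, 8, 9, 10, 11, 12, 13, 14, 15, 16, 17, 18, 19, 20}
Set A = {1, 2, 4, 5, 7, 8, 10, 11, 12, 14, 15, 16, 17, 18, 19, 20}
A' = U \ A = elements in U but not in A
Checking each element of U:
1 (in A, exclude), 2 (in A, exclude), 3 (not in A, include), 4 (in A, exclude), 5 (in A, exclude), 6 (not in A, include), 7 (in A, exclude), 8 (in A, exclude), 9 (not in A, include), 10 (in A, exclude), 11 (in A, exclude), 12 (in A, exclude), 13 (not in A, include), 14 (in A, exclude), 15 (in A, exclude), 16 (in A, exclude), 17 (in A, exclude), 18 (in A, exclude), 19 (in A, exclude), 20 (in A, exclude)
A' = {3, 6, 9, 13}

{3, 6, 9, 13}


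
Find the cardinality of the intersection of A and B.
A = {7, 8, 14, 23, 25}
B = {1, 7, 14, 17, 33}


Set A = {7, 8, 14, 23, 25}
Set B = {1, 7, 14, 17, 33}
A ∩ B = {7, 14}
|A ∩ B| = 2

2


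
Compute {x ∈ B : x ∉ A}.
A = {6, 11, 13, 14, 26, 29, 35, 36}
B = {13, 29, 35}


Set A = {6, 11, 13, 14, 26, 29, 35, 36}
Set B = {13, 29, 35}
Check each element of B against A:
13 ∈ A, 29 ∈ A, 35 ∈ A
Elements of B not in A: {}

{}


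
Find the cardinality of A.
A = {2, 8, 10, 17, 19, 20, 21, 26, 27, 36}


Set A = {2, 8, 10, 17, 19, 20, 21, 26, 27, 36}
Listing elements: 2, 8, 10, 17, 19, 20, 21, 26, 27, 36
Counting: 10 elements
|A| = 10

10


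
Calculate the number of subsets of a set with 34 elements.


The set has 34 elements.
The power set contains all possible subsets.
|P(A)| = 2^|A| = 2^34 = 17179869184

17179869184


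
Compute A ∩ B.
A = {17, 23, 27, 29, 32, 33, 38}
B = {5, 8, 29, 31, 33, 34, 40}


Set A = {17, 23, 27, 29, 32, 33, 38}
Set B = {5, 8, 29, 31, 33, 34, 40}
A ∩ B includes only elements in both sets.
Check each element of A against B:
17 ✗, 23 ✗, 27 ✗, 29 ✓, 32 ✗, 33 ✓, 38 ✗
A ∩ B = {29, 33}

{29, 33}


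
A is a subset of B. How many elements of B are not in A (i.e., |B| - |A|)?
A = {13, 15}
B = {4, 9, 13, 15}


Set A = {13, 15}, |A| = 2
Set B = {4, 9, 13, 15}, |B| = 4
Since A ⊆ B: B \ A = {4, 9}
|B| - |A| = 4 - 2 = 2

2


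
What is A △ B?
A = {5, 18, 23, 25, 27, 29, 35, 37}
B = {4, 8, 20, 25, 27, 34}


Set A = {5, 18, 23, 25, 27, 29, 35, 37}
Set B = {4, 8, 20, 25, 27, 34}
A △ B = (A \ B) ∪ (B \ A)
Elements in A but not B: {5, 18, 23, 29, 35, 37}
Elements in B but not A: {4, 8, 20, 34}
A △ B = {4, 5, 8, 18, 20, 23, 29, 34, 35, 37}

{4, 5, 8, 18, 20, 23, 29, 34, 35, 37}


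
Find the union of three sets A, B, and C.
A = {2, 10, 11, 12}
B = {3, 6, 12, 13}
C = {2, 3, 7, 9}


Set A = {2, 10, 11, 12}
Set B = {3, 6, 12, 13}
Set C = {2, 3, 7, 9}
First, A ∪ B = {2, 3, 6, 10, 11, 12, 13}
Then, (A ∪ B) ∪ C = {2, 3, 6, 7, 9, 10, 11, 12, 13}

{2, 3, 6, 7, 9, 10, 11, 12, 13}


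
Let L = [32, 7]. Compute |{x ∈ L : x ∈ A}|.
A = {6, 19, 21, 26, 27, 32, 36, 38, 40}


Set A = {6, 19, 21, 26, 27, 32, 36, 38, 40}
Candidates: [32, 7]
Check each candidate:
32 ∈ A, 7 ∉ A
Count of candidates in A: 1

1


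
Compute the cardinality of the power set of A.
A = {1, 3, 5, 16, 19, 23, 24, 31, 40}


Set A = {1, 3, 5, 16, 19, 23, 24, 31, 40}
|A| = 9
The power set P(A) contains all subsets of A.
|P(A)| = 2^|A| = 2^9 = 512

512


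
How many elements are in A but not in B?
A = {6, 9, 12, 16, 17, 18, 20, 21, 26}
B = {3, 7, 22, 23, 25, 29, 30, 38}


Set A = {6, 9, 12, 16, 17, 18, 20, 21, 26}
Set B = {3, 7, 22, 23, 25, 29, 30, 38}
A \ B = {6, 9, 12, 16, 17, 18, 20, 21, 26}
|A \ B| = 9

9


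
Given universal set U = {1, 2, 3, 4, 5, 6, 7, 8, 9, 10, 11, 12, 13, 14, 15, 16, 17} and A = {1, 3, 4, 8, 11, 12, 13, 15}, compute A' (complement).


Universal set U = {1, 2, 3, 4, 5, 6, 7, 8, 9, 10, 11, 12, 13, 14, 15, 16, 17}
Set A = {1, 3, 4, 8, 11, 12, 13, 15}
A' = U \ A = elements in U but not in A
Checking each element of U:
1 (in A, exclude), 2 (not in A, include), 3 (in A, exclude), 4 (in A, exclude), 5 (not in A, include), 6 (not in A, include), 7 (not in A, include), 8 (in A, exclude), 9 (not in A, include), 10 (not in A, include), 11 (in A, exclude), 12 (in A, exclude), 13 (in A, exclude), 14 (not in A, include), 15 (in A, exclude), 16 (not in A, include), 17 (not in A, include)
A' = {2, 5, 6, 7, 9, 10, 14, 16, 17}

{2, 5, 6, 7, 9, 10, 14, 16, 17}


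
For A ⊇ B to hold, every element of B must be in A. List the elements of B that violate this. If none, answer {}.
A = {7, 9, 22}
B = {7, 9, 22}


Set A = {7, 9, 22}
Set B = {7, 9, 22}
Check each element of B against A:
7 ∈ A, 9 ∈ A, 22 ∈ A
Elements of B not in A: {}

{}


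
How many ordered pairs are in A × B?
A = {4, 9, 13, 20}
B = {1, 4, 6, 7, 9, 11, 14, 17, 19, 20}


Set A = {4, 9, 13, 20} has 4 elements.
Set B = {1, 4, 6, 7, 9, 11, 14, 17, 19, 20} has 10 elements.
|A × B| = |A| × |B| = 4 × 10 = 40

40


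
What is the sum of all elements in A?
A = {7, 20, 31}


Set A = {7, 20, 31}
Sum = 7 + 20 + 31 = 58

58


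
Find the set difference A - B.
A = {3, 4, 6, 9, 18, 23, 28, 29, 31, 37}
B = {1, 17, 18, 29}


Set A = {3, 4, 6, 9, 18, 23, 28, 29, 31, 37}
Set B = {1, 17, 18, 29}
A \ B includes elements in A that are not in B.
Check each element of A:
3 (not in B, keep), 4 (not in B, keep), 6 (not in B, keep), 9 (not in B, keep), 18 (in B, remove), 23 (not in B, keep), 28 (not in B, keep), 29 (in B, remove), 31 (not in B, keep), 37 (not in B, keep)
A \ B = {3, 4, 6, 9, 23, 28, 31, 37}

{3, 4, 6, 9, 23, 28, 31, 37}


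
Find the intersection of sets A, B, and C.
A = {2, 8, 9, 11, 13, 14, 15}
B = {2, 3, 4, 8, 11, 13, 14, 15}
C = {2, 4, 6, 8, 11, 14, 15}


Set A = {2, 8, 9, 11, 13, 14, 15}
Set B = {2, 3, 4, 8, 11, 13, 14, 15}
Set C = {2, 4, 6, 8, 11, 14, 15}
First, A ∩ B = {2, 8, 11, 13, 14, 15}
Then, (A ∩ B) ∩ C = {2, 8, 11, 14, 15}

{2, 8, 11, 14, 15}


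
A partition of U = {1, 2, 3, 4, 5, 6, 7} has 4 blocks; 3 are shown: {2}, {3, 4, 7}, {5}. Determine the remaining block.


U = {1, 2, 3, 4, 5, 6, 7}
Shown blocks: {2}, {3, 4, 7}, {5}
A partition's blocks are pairwise disjoint and cover U, so the missing block = U \ (union of shown blocks).
Union of shown blocks: {2, 3, 4, 5, 7}
Missing block = U \ (union) = {1, 6}

{1, 6}


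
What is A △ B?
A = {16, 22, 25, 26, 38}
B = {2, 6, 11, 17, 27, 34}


Set A = {16, 22, 25, 26, 38}
Set B = {2, 6, 11, 17, 27, 34}
A △ B = (A \ B) ∪ (B \ A)
Elements in A but not B: {16, 22, 25, 26, 38}
Elements in B but not A: {2, 6, 11, 17, 27, 34}
A △ B = {2, 6, 11, 16, 17, 22, 25, 26, 27, 34, 38}

{2, 6, 11, 16, 17, 22, 25, 26, 27, 34, 38}


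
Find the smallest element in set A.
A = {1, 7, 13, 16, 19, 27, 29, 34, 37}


Set A = {1, 7, 13, 16, 19, 27, 29, 34, 37}
Elements in ascending order: 1, 7, 13, 16, 19, 27, 29, 34, 37
The smallest element is 1.

1


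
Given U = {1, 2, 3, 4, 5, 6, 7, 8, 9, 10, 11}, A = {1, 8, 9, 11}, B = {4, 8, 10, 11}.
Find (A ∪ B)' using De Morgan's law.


U = {1, 2, 3, 4, 5, 6, 7, 8, 9, 10, 11}
A = {1, 8, 9, 11}, B = {4, 8, 10, 11}
A ∪ B = {1, 4, 8, 9, 10, 11}
(A ∪ B)' = U \ (A ∪ B) = {2, 3, 5, 6, 7}
Verification via A' ∩ B': A' = {2, 3, 4, 5, 6, 7, 10}, B' = {1, 2, 3, 5, 6, 7, 9}
A' ∩ B' = {2, 3, 5, 6, 7} ✓

{2, 3, 5, 6, 7}


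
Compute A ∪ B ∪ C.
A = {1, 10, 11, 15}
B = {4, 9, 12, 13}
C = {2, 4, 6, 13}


Set A = {1, 10, 11, 15}
Set B = {4, 9, 12, 13}
Set C = {2, 4, 6, 13}
First, A ∪ B = {1, 4, 9, 10, 11, 12, 13, 15}
Then, (A ∪ B) ∪ C = {1, 2, 4, 6, 9, 10, 11, 12, 13, 15}

{1, 2, 4, 6, 9, 10, 11, 12, 13, 15}


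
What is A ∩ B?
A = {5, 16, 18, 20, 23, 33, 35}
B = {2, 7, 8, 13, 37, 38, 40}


Set A = {5, 16, 18, 20, 23, 33, 35}
Set B = {2, 7, 8, 13, 37, 38, 40}
A ∩ B includes only elements in both sets.
Check each element of A against B:
5 ✗, 16 ✗, 18 ✗, 20 ✗, 23 ✗, 33 ✗, 35 ✗
A ∩ B = {}

{}


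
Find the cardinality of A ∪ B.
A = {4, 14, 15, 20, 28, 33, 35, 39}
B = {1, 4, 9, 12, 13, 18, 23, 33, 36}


Set A = {4, 14, 15, 20, 28, 33, 35, 39}, |A| = 8
Set B = {1, 4, 9, 12, 13, 18, 23, 33, 36}, |B| = 9
A ∩ B = {4, 33}, |A ∩ B| = 2
|A ∪ B| = |A| + |B| - |A ∩ B| = 8 + 9 - 2 = 15

15


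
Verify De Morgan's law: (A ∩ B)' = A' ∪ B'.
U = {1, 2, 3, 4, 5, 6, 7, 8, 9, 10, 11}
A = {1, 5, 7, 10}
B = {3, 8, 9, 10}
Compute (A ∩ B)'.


U = {1, 2, 3, 4, 5, 6, 7, 8, 9, 10, 11}
A = {1, 5, 7, 10}, B = {3, 8, 9, 10}
A ∩ B = {10}
(A ∩ B)' = U \ (A ∩ B) = {1, 2, 3, 4, 5, 6, 7, 8, 9, 11}
Verification via A' ∪ B': A' = {2, 3, 4, 6, 8, 9, 11}, B' = {1, 2, 4, 5, 6, 7, 11}
A' ∪ B' = {1, 2, 3, 4, 5, 6, 7, 8, 9, 11} ✓

{1, 2, 3, 4, 5, 6, 7, 8, 9, 11}


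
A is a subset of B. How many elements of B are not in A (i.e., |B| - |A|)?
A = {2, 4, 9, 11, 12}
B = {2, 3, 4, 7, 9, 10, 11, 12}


Set A = {2, 4, 9, 11, 12}, |A| = 5
Set B = {2, 3, 4, 7, 9, 10, 11, 12}, |B| = 8
Since A ⊆ B: B \ A = {3, 7, 10}
|B| - |A| = 8 - 5 = 3

3


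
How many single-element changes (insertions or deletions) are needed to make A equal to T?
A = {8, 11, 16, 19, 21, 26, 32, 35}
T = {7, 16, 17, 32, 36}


Set A = {8, 11, 16, 19, 21, 26, 32, 35}
Set T = {7, 16, 17, 32, 36}
Elements to remove from A (in A, not in T): {8, 11, 19, 21, 26, 35} → 6 removals
Elements to add to A (in T, not in A): {7, 17, 36} → 3 additions
Total edits = 6 + 3 = 9

9


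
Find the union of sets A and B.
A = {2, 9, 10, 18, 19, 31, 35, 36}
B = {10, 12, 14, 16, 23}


Set A = {2, 9, 10, 18, 19, 31, 35, 36}
Set B = {10, 12, 14, 16, 23}
A ∪ B includes all elements in either set.
Elements from A: {2, 9, 10, 18, 19, 31, 35, 36}
Elements from B not already included: {12, 14, 16, 23}
A ∪ B = {2, 9, 10, 12, 14, 16, 18, 19, 23, 31, 35, 36}

{2, 9, 10, 12, 14, 16, 18, 19, 23, 31, 35, 36}


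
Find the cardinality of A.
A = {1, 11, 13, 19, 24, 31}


Set A = {1, 11, 13, 19, 24, 31}
Listing elements: 1, 11, 13, 19, 24, 31
Counting: 6 elements
|A| = 6

6


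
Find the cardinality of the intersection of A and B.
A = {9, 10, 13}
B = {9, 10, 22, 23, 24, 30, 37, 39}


Set A = {9, 10, 13}
Set B = {9, 10, 22, 23, 24, 30, 37, 39}
A ∩ B = {9, 10}
|A ∩ B| = 2

2


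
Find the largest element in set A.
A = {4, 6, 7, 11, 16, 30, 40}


Set A = {4, 6, 7, 11, 16, 30, 40}
Elements in ascending order: 4, 6, 7, 11, 16, 30, 40
The largest element is 40.

40


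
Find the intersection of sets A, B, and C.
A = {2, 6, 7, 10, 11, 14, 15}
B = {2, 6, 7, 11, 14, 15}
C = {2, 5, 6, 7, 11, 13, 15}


Set A = {2, 6, 7, 10, 11, 14, 15}
Set B = {2, 6, 7, 11, 14, 15}
Set C = {2, 5, 6, 7, 11, 13, 15}
First, A ∩ B = {2, 6, 7, 11, 14, 15}
Then, (A ∩ B) ∩ C = {2, 6, 7, 11, 15}

{2, 6, 7, 11, 15}


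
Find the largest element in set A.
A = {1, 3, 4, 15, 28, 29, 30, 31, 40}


Set A = {1, 3, 4, 15, 28, 29, 30, 31, 40}
Elements in ascending order: 1, 3, 4, 15, 28, 29, 30, 31, 40
The largest element is 40.

40


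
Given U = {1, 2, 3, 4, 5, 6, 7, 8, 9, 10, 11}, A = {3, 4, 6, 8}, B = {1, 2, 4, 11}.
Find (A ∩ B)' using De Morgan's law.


U = {1, 2, 3, 4, 5, 6, 7, 8, 9, 10, 11}
A = {3, 4, 6, 8}, B = {1, 2, 4, 11}
A ∩ B = {4}
(A ∩ B)' = U \ (A ∩ B) = {1, 2, 3, 5, 6, 7, 8, 9, 10, 11}
Verification via A' ∪ B': A' = {1, 2, 5, 7, 9, 10, 11}, B' = {3, 5, 6, 7, 8, 9, 10}
A' ∪ B' = {1, 2, 3, 5, 6, 7, 8, 9, 10, 11} ✓

{1, 2, 3, 5, 6, 7, 8, 9, 10, 11}


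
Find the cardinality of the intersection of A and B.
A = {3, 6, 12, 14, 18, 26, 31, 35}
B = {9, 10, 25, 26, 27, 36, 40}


Set A = {3, 6, 12, 14, 18, 26, 31, 35}
Set B = {9, 10, 25, 26, 27, 36, 40}
A ∩ B = {26}
|A ∩ B| = 1

1


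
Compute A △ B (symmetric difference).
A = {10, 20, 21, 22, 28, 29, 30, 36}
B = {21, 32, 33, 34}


Set A = {10, 20, 21, 22, 28, 29, 30, 36}
Set B = {21, 32, 33, 34}
A △ B = (A \ B) ∪ (B \ A)
Elements in A but not B: {10, 20, 22, 28, 29, 30, 36}
Elements in B but not A: {32, 33, 34}
A △ B = {10, 20, 22, 28, 29, 30, 32, 33, 34, 36}

{10, 20, 22, 28, 29, 30, 32, 33, 34, 36}


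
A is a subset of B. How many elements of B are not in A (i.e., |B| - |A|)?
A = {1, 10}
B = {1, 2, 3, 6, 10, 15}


Set A = {1, 10}, |A| = 2
Set B = {1, 2, 3, 6, 10, 15}, |B| = 6
Since A ⊆ B: B \ A = {2, 3, 6, 15}
|B| - |A| = 6 - 2 = 4

4


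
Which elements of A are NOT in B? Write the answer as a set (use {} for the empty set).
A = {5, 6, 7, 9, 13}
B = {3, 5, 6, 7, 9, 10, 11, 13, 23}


Set A = {5, 6, 7, 9, 13}
Set B = {3, 5, 6, 7, 9, 10, 11, 13, 23}
Check each element of A against B:
5 ∈ B, 6 ∈ B, 7 ∈ B, 9 ∈ B, 13 ∈ B
Elements of A not in B: {}

{}


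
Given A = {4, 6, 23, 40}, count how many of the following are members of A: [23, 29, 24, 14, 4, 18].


Set A = {4, 6, 23, 40}
Candidates: [23, 29, 24, 14, 4, 18]
Check each candidate:
23 ∈ A, 29 ∉ A, 24 ∉ A, 14 ∉ A, 4 ∈ A, 18 ∉ A
Count of candidates in A: 2

2


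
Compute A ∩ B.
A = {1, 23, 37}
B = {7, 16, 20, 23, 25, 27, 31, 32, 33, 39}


Set A = {1, 23, 37}
Set B = {7, 16, 20, 23, 25, 27, 31, 32, 33, 39}
A ∩ B includes only elements in both sets.
Check each element of A against B:
1 ✗, 23 ✓, 37 ✗
A ∩ B = {23}

{23}


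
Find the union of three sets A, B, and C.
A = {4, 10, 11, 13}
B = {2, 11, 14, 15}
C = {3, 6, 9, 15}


Set A = {4, 10, 11, 13}
Set B = {2, 11, 14, 15}
Set C = {3, 6, 9, 15}
First, A ∪ B = {2, 4, 10, 11, 13, 14, 15}
Then, (A ∪ B) ∪ C = {2, 3, 4, 6, 9, 10, 11, 13, 14, 15}

{2, 3, 4, 6, 9, 10, 11, 13, 14, 15}


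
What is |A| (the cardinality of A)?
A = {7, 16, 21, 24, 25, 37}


Set A = {7, 16, 21, 24, 25, 37}
Listing elements: 7, 16, 21, 24, 25, 37
Counting: 6 elements
|A| = 6

6


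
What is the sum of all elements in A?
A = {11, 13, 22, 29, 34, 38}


Set A = {11, 13, 22, 29, 34, 38}
Sum = 11 + 13 + 22 + 29 + 34 + 38 = 147

147


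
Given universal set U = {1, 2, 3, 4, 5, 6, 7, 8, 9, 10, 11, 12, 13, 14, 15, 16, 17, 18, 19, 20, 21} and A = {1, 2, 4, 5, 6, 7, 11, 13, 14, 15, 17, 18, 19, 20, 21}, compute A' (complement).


Universal set U = {1, 2, 3, 4, 5, 6, 7, 8, 9, 10, 11, 12, 13, 14, 15, 16, 17, 18, 19, 20, 21}
Set A = {1, 2, 4, 5, 6, 7, 11, 13, 14, 15, 17, 18, 19, 20, 21}
A' = U \ A = elements in U but not in A
Checking each element of U:
1 (in A, exclude), 2 (in A, exclude), 3 (not in A, include), 4 (in A, exclude), 5 (in A, exclude), 6 (in A, exclude), 7 (in A, exclude), 8 (not in A, include), 9 (not in A, include), 10 (not in A, include), 11 (in A, exclude), 12 (not in A, include), 13 (in A, exclude), 14 (in A, exclude), 15 (in A, exclude), 16 (not in A, include), 17 (in A, exclude), 18 (in A, exclude), 19 (in A, exclude), 20 (in A, exclude), 21 (in A, exclude)
A' = {3, 8, 9, 10, 12, 16}

{3, 8, 9, 10, 12, 16}


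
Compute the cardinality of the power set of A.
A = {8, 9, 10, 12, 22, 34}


Set A = {8, 9, 10, 12, 22, 34}
|A| = 6
The power set P(A) contains all subsets of A.
|P(A)| = 2^|A| = 2^6 = 64

64


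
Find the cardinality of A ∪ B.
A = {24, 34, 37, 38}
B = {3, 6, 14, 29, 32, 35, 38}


Set A = {24, 34, 37, 38}, |A| = 4
Set B = {3, 6, 14, 29, 32, 35, 38}, |B| = 7
A ∩ B = {38}, |A ∩ B| = 1
|A ∪ B| = |A| + |B| - |A ∩ B| = 4 + 7 - 1 = 10

10


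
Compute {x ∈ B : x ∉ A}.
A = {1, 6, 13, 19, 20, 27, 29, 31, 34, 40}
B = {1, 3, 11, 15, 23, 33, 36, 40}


Set A = {1, 6, 13, 19, 20, 27, 29, 31, 34, 40}
Set B = {1, 3, 11, 15, 23, 33, 36, 40}
Check each element of B against A:
1 ∈ A, 3 ∉ A (include), 11 ∉ A (include), 15 ∉ A (include), 23 ∉ A (include), 33 ∉ A (include), 36 ∉ A (include), 40 ∈ A
Elements of B not in A: {3, 11, 15, 23, 33, 36}

{3, 11, 15, 23, 33, 36}


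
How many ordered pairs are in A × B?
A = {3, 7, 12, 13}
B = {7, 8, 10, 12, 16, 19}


Set A = {3, 7, 12, 13} has 4 elements.
Set B = {7, 8, 10, 12, 16, 19} has 6 elements.
|A × B| = |A| × |B| = 4 × 6 = 24

24


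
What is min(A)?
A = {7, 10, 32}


Set A = {7, 10, 32}
Elements in ascending order: 7, 10, 32
The smallest element is 7.

7


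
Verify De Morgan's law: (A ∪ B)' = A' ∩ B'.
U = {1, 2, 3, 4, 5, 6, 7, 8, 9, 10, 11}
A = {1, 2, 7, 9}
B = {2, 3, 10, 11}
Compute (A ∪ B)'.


U = {1, 2, 3, 4, 5, 6, 7, 8, 9, 10, 11}
A = {1, 2, 7, 9}, B = {2, 3, 10, 11}
A ∪ B = {1, 2, 3, 7, 9, 10, 11}
(A ∪ B)' = U \ (A ∪ B) = {4, 5, 6, 8}
Verification via A' ∩ B': A' = {3, 4, 5, 6, 8, 10, 11}, B' = {1, 4, 5, 6, 7, 8, 9}
A' ∩ B' = {4, 5, 6, 8} ✓

{4, 5, 6, 8}


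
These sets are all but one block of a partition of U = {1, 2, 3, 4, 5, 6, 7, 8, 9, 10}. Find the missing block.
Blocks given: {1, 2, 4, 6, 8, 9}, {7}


U = {1, 2, 3, 4, 5, 6, 7, 8, 9, 10}
Shown blocks: {1, 2, 4, 6, 8, 9}, {7}
A partition's blocks are pairwise disjoint and cover U, so the missing block = U \ (union of shown blocks).
Union of shown blocks: {1, 2, 4, 6, 7, 8, 9}
Missing block = U \ (union) = {3, 5, 10}

{3, 5, 10}


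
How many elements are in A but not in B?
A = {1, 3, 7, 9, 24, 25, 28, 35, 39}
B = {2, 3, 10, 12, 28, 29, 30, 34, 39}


Set A = {1, 3, 7, 9, 24, 25, 28, 35, 39}
Set B = {2, 3, 10, 12, 28, 29, 30, 34, 39}
A \ B = {1, 7, 9, 24, 25, 35}
|A \ B| = 6

6


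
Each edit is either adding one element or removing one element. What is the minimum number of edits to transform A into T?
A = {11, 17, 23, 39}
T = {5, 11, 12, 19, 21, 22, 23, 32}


Set A = {11, 17, 23, 39}
Set T = {5, 11, 12, 19, 21, 22, 23, 32}
Elements to remove from A (in A, not in T): {17, 39} → 2 removals
Elements to add to A (in T, not in A): {5, 12, 19, 21, 22, 32} → 6 additions
Total edits = 2 + 6 = 8

8


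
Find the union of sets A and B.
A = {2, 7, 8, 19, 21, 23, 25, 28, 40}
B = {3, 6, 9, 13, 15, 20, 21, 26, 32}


Set A = {2, 7, 8, 19, 21, 23, 25, 28, 40}
Set B = {3, 6, 9, 13, 15, 20, 21, 26, 32}
A ∪ B includes all elements in either set.
Elements from A: {2, 7, 8, 19, 21, 23, 25, 28, 40}
Elements from B not already included: {3, 6, 9, 13, 15, 20, 26, 32}
A ∪ B = {2, 3, 6, 7, 8, 9, 13, 15, 19, 20, 21, 23, 25, 26, 28, 32, 40}

{2, 3, 6, 7, 8, 9, 13, 15, 19, 20, 21, 23, 25, 26, 28, 32, 40}


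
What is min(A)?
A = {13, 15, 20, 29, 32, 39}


Set A = {13, 15, 20, 29, 32, 39}
Elements in ascending order: 13, 15, 20, 29, 32, 39
The smallest element is 13.

13


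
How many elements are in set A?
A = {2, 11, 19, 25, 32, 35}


Set A = {2, 11, 19, 25, 32, 35}
Listing elements: 2, 11, 19, 25, 32, 35
Counting: 6 elements
|A| = 6

6


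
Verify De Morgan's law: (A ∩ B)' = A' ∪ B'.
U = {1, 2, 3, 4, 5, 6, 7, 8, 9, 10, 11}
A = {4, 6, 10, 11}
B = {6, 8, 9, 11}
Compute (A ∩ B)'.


U = {1, 2, 3, 4, 5, 6, 7, 8, 9, 10, 11}
A = {4, 6, 10, 11}, B = {6, 8, 9, 11}
A ∩ B = {6, 11}
(A ∩ B)' = U \ (A ∩ B) = {1, 2, 3, 4, 5, 7, 8, 9, 10}
Verification via A' ∪ B': A' = {1, 2, 3, 5, 7, 8, 9}, B' = {1, 2, 3, 4, 5, 7, 10}
A' ∪ B' = {1, 2, 3, 4, 5, 7, 8, 9, 10} ✓

{1, 2, 3, 4, 5, 7, 8, 9, 10}


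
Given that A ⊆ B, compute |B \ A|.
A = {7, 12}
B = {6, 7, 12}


Set A = {7, 12}, |A| = 2
Set B = {6, 7, 12}, |B| = 3
Since A ⊆ B: B \ A = {6}
|B| - |A| = 3 - 2 = 1

1


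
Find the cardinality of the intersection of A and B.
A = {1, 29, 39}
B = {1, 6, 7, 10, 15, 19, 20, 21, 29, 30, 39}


Set A = {1, 29, 39}
Set B = {1, 6, 7, 10, 15, 19, 20, 21, 29, 30, 39}
A ∩ B = {1, 29, 39}
|A ∩ B| = 3

3


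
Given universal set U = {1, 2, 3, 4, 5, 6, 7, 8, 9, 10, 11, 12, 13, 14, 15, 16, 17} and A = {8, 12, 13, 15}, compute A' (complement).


Universal set U = {1, 2, 3, 4, 5, 6, 7, 8, 9, 10, 11, 12, 13, 14, 15, 16, 17}
Set A = {8, 12, 13, 15}
A' = U \ A = elements in U but not in A
Checking each element of U:
1 (not in A, include), 2 (not in A, include), 3 (not in A, include), 4 (not in A, include), 5 (not in A, include), 6 (not in A, include), 7 (not in A, include), 8 (in A, exclude), 9 (not in A, include), 10 (not in A, include), 11 (not in A, include), 12 (in A, exclude), 13 (in A, exclude), 14 (not in A, include), 15 (in A, exclude), 16 (not in A, include), 17 (not in A, include)
A' = {1, 2, 3, 4, 5, 6, 7, 9, 10, 11, 14, 16, 17}

{1, 2, 3, 4, 5, 6, 7, 9, 10, 11, 14, 16, 17}


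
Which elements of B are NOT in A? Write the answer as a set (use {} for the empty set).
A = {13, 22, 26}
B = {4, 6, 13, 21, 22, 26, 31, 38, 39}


Set A = {13, 22, 26}
Set B = {4, 6, 13, 21, 22, 26, 31, 38, 39}
Check each element of B against A:
4 ∉ A (include), 6 ∉ A (include), 13 ∈ A, 21 ∉ A (include), 22 ∈ A, 26 ∈ A, 31 ∉ A (include), 38 ∉ A (include), 39 ∉ A (include)
Elements of B not in A: {4, 6, 21, 31, 38, 39}

{4, 6, 21, 31, 38, 39}


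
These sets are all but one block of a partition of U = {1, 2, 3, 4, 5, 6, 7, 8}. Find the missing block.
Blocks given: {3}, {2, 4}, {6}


U = {1, 2, 3, 4, 5, 6, 7, 8}
Shown blocks: {3}, {2, 4}, {6}
A partition's blocks are pairwise disjoint and cover U, so the missing block = U \ (union of shown blocks).
Union of shown blocks: {2, 3, 4, 6}
Missing block = U \ (union) = {1, 5, 7, 8}

{1, 5, 7, 8}


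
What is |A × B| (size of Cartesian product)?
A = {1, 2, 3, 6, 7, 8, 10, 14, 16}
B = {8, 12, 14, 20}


Set A = {1, 2, 3, 6, 7, 8, 10, 14, 16} has 9 elements.
Set B = {8, 12, 14, 20} has 4 elements.
|A × B| = |A| × |B| = 9 × 4 = 36

36


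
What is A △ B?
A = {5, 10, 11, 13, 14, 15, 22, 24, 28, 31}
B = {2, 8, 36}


Set A = {5, 10, 11, 13, 14, 15, 22, 24, 28, 31}
Set B = {2, 8, 36}
A △ B = (A \ B) ∪ (B \ A)
Elements in A but not B: {5, 10, 11, 13, 14, 15, 22, 24, 28, 31}
Elements in B but not A: {2, 8, 36}
A △ B = {2, 5, 8, 10, 11, 13, 14, 15, 22, 24, 28, 31, 36}

{2, 5, 8, 10, 11, 13, 14, 15, 22, 24, 28, 31, 36}


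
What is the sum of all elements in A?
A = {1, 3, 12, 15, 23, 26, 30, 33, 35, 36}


Set A = {1, 3, 12, 15, 23, 26, 30, 33, 35, 36}
Sum = 1 + 3 + 12 + 15 + 23 + 26 + 30 + 33 + 35 + 36 = 214

214


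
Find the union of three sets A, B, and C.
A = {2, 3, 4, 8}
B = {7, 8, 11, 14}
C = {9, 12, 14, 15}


Set A = {2, 3, 4, 8}
Set B = {7, 8, 11, 14}
Set C = {9, 12, 14, 15}
First, A ∪ B = {2, 3, 4, 7, 8, 11, 14}
Then, (A ∪ B) ∪ C = {2, 3, 4, 7, 8, 9, 11, 12, 14, 15}

{2, 3, 4, 7, 8, 9, 11, 12, 14, 15}


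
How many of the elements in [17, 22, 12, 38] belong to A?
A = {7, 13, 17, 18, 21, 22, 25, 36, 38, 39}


Set A = {7, 13, 17, 18, 21, 22, 25, 36, 38, 39}
Candidates: [17, 22, 12, 38]
Check each candidate:
17 ∈ A, 22 ∈ A, 12 ∉ A, 38 ∈ A
Count of candidates in A: 3

3


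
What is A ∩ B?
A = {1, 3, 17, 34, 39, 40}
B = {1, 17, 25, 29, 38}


Set A = {1, 3, 17, 34, 39, 40}
Set B = {1, 17, 25, 29, 38}
A ∩ B includes only elements in both sets.
Check each element of A against B:
1 ✓, 3 ✗, 17 ✓, 34 ✗, 39 ✗, 40 ✗
A ∩ B = {1, 17}

{1, 17}


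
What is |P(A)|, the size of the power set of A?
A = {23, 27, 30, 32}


Set A = {23, 27, 30, 32}
|A| = 4
The power set P(A) contains all subsets of A.
|P(A)| = 2^|A| = 2^4 = 16

16


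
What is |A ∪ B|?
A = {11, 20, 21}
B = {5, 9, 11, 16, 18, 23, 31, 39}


Set A = {11, 20, 21}, |A| = 3
Set B = {5, 9, 11, 16, 18, 23, 31, 39}, |B| = 8
A ∩ B = {11}, |A ∩ B| = 1
|A ∪ B| = |A| + |B| - |A ∩ B| = 3 + 8 - 1 = 10

10


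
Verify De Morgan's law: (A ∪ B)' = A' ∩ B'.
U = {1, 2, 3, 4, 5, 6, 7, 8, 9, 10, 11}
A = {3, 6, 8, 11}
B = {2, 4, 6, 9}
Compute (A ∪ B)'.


U = {1, 2, 3, 4, 5, 6, 7, 8, 9, 10, 11}
A = {3, 6, 8, 11}, B = {2, 4, 6, 9}
A ∪ B = {2, 3, 4, 6, 8, 9, 11}
(A ∪ B)' = U \ (A ∪ B) = {1, 5, 7, 10}
Verification via A' ∩ B': A' = {1, 2, 4, 5, 7, 9, 10}, B' = {1, 3, 5, 7, 8, 10, 11}
A' ∩ B' = {1, 5, 7, 10} ✓

{1, 5, 7, 10}


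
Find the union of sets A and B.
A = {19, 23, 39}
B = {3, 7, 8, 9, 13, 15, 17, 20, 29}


Set A = {19, 23, 39}
Set B = {3, 7, 8, 9, 13, 15, 17, 20, 29}
A ∪ B includes all elements in either set.
Elements from A: {19, 23, 39}
Elements from B not already included: {3, 7, 8, 9, 13, 15, 17, 20, 29}
A ∪ B = {3, 7, 8, 9, 13, 15, 17, 19, 20, 23, 29, 39}

{3, 7, 8, 9, 13, 15, 17, 19, 20, 23, 29, 39}


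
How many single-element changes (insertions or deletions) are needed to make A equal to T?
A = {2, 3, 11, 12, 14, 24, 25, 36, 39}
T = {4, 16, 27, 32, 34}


Set A = {2, 3, 11, 12, 14, 24, 25, 36, 39}
Set T = {4, 16, 27, 32, 34}
Elements to remove from A (in A, not in T): {2, 3, 11, 12, 14, 24, 25, 36, 39} → 9 removals
Elements to add to A (in T, not in A): {4, 16, 27, 32, 34} → 5 additions
Total edits = 9 + 5 = 14

14


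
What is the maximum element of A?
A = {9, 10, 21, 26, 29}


Set A = {9, 10, 21, 26, 29}
Elements in ascending order: 9, 10, 21, 26, 29
The largest element is 29.

29


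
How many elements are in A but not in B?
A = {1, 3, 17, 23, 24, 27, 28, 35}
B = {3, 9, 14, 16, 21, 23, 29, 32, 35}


Set A = {1, 3, 17, 23, 24, 27, 28, 35}
Set B = {3, 9, 14, 16, 21, 23, 29, 32, 35}
A \ B = {1, 17, 24, 27, 28}
|A \ B| = 5

5


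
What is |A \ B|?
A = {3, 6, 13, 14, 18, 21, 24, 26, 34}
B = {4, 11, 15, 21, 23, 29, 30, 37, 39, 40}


Set A = {3, 6, 13, 14, 18, 21, 24, 26, 34}
Set B = {4, 11, 15, 21, 23, 29, 30, 37, 39, 40}
A \ B = {3, 6, 13, 14, 18, 24, 26, 34}
|A \ B| = 8

8


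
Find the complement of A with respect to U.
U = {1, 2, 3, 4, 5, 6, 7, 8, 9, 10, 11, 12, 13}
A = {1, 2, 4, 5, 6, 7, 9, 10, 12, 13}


Universal set U = {1, 2, 3, 4, 5, 6, 7, 8, 9, 10, 11, 12, 13}
Set A = {1, 2, 4, 5, 6, 7, 9, 10, 12, 13}
A' = U \ A = elements in U but not in A
Checking each element of U:
1 (in A, exclude), 2 (in A, exclude), 3 (not in A, include), 4 (in A, exclude), 5 (in A, exclude), 6 (in A, exclude), 7 (in A, exclude), 8 (not in A, include), 9 (in A, exclude), 10 (in A, exclude), 11 (not in A, include), 12 (in A, exclude), 13 (in A, exclude)
A' = {3, 8, 11}

{3, 8, 11}


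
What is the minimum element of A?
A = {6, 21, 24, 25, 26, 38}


Set A = {6, 21, 24, 25, 26, 38}
Elements in ascending order: 6, 21, 24, 25, 26, 38
The smallest element is 6.

6


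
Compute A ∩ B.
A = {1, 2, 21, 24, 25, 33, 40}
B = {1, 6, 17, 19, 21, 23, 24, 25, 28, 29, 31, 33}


Set A = {1, 2, 21, 24, 25, 33, 40}
Set B = {1, 6, 17, 19, 21, 23, 24, 25, 28, 29, 31, 33}
A ∩ B includes only elements in both sets.
Check each element of A against B:
1 ✓, 2 ✗, 21 ✓, 24 ✓, 25 ✓, 33 ✓, 40 ✗
A ∩ B = {1, 21, 24, 25, 33}

{1, 21, 24, 25, 33}


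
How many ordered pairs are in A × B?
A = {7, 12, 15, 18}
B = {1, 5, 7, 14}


Set A = {7, 12, 15, 18} has 4 elements.
Set B = {1, 5, 7, 14} has 4 elements.
|A × B| = |A| × |B| = 4 × 4 = 16

16


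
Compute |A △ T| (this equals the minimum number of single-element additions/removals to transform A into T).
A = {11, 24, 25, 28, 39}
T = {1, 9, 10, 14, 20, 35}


Set A = {11, 24, 25, 28, 39}
Set T = {1, 9, 10, 14, 20, 35}
Elements to remove from A (in A, not in T): {11, 24, 25, 28, 39} → 5 removals
Elements to add to A (in T, not in A): {1, 9, 10, 14, 20, 35} → 6 additions
Total edits = 5 + 6 = 11

11


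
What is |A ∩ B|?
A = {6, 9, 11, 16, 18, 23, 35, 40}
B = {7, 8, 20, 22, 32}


Set A = {6, 9, 11, 16, 18, 23, 35, 40}
Set B = {7, 8, 20, 22, 32}
A ∩ B = {}
|A ∩ B| = 0

0


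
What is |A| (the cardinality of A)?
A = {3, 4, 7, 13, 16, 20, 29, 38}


Set A = {3, 4, 7, 13, 16, 20, 29, 38}
Listing elements: 3, 4, 7, 13, 16, 20, 29, 38
Counting: 8 elements
|A| = 8

8


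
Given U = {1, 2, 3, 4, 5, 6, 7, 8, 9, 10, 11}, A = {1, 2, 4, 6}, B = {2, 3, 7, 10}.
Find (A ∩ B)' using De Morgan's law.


U = {1, 2, 3, 4, 5, 6, 7, 8, 9, 10, 11}
A = {1, 2, 4, 6}, B = {2, 3, 7, 10}
A ∩ B = {2}
(A ∩ B)' = U \ (A ∩ B) = {1, 3, 4, 5, 6, 7, 8, 9, 10, 11}
Verification via A' ∪ B': A' = {3, 5, 7, 8, 9, 10, 11}, B' = {1, 4, 5, 6, 8, 9, 11}
A' ∪ B' = {1, 3, 4, 5, 6, 7, 8, 9, 10, 11} ✓

{1, 3, 4, 5, 6, 7, 8, 9, 10, 11}


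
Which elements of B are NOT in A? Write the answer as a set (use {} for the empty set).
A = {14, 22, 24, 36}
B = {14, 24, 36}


Set A = {14, 22, 24, 36}
Set B = {14, 24, 36}
Check each element of B against A:
14 ∈ A, 24 ∈ A, 36 ∈ A
Elements of B not in A: {}

{}


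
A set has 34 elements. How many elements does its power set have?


The set has 34 elements.
The power set contains all possible subsets.
|P(A)| = 2^|A| = 2^34 = 17179869184

17179869184


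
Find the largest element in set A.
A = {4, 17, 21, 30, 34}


Set A = {4, 17, 21, 30, 34}
Elements in ascending order: 4, 17, 21, 30, 34
The largest element is 34.

34


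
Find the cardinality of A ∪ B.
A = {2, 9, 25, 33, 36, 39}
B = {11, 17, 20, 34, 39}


Set A = {2, 9, 25, 33, 36, 39}, |A| = 6
Set B = {11, 17, 20, 34, 39}, |B| = 5
A ∩ B = {39}, |A ∩ B| = 1
|A ∪ B| = |A| + |B| - |A ∩ B| = 6 + 5 - 1 = 10

10


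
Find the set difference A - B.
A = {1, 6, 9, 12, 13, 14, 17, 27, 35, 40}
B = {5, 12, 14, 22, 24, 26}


Set A = {1, 6, 9, 12, 13, 14, 17, 27, 35, 40}
Set B = {5, 12, 14, 22, 24, 26}
A \ B includes elements in A that are not in B.
Check each element of A:
1 (not in B, keep), 6 (not in B, keep), 9 (not in B, keep), 12 (in B, remove), 13 (not in B, keep), 14 (in B, remove), 17 (not in B, keep), 27 (not in B, keep), 35 (not in B, keep), 40 (not in B, keep)
A \ B = {1, 6, 9, 13, 17, 27, 35, 40}

{1, 6, 9, 13, 17, 27, 35, 40}


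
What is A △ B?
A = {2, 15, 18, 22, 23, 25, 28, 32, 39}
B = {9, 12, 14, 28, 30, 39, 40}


Set A = {2, 15, 18, 22, 23, 25, 28, 32, 39}
Set B = {9, 12, 14, 28, 30, 39, 40}
A △ B = (A \ B) ∪ (B \ A)
Elements in A but not B: {2, 15, 18, 22, 23, 25, 32}
Elements in B but not A: {9, 12, 14, 30, 40}
A △ B = {2, 9, 12, 14, 15, 18, 22, 23, 25, 30, 32, 40}

{2, 9, 12, 14, 15, 18, 22, 23, 25, 30, 32, 40}


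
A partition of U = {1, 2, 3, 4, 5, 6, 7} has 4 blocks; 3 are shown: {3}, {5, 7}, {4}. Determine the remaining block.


U = {1, 2, 3, 4, 5, 6, 7}
Shown blocks: {3}, {5, 7}, {4}
A partition's blocks are pairwise disjoint and cover U, so the missing block = U \ (union of shown blocks).
Union of shown blocks: {3, 4, 5, 7}
Missing block = U \ (union) = {1, 2, 6}

{1, 2, 6}


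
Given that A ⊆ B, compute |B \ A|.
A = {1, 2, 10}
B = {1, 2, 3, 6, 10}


Set A = {1, 2, 10}, |A| = 3
Set B = {1, 2, 3, 6, 10}, |B| = 5
Since A ⊆ B: B \ A = {3, 6}
|B| - |A| = 5 - 3 = 2

2


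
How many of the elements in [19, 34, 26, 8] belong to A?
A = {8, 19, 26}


Set A = {8, 19, 26}
Candidates: [19, 34, 26, 8]
Check each candidate:
19 ∈ A, 34 ∉ A, 26 ∈ A, 8 ∈ A
Count of candidates in A: 3

3


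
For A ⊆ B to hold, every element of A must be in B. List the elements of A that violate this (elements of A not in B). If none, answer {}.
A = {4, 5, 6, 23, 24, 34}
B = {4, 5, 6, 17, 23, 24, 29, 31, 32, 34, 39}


Set A = {4, 5, 6, 23, 24, 34}
Set B = {4, 5, 6, 17, 23, 24, 29, 31, 32, 34, 39}
Check each element of A against B:
4 ∈ B, 5 ∈ B, 6 ∈ B, 23 ∈ B, 24 ∈ B, 34 ∈ B
Elements of A not in B: {}

{}


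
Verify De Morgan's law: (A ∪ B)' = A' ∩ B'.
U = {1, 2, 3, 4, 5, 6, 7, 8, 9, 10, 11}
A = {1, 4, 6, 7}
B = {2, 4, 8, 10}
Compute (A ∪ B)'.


U = {1, 2, 3, 4, 5, 6, 7, 8, 9, 10, 11}
A = {1, 4, 6, 7}, B = {2, 4, 8, 10}
A ∪ B = {1, 2, 4, 6, 7, 8, 10}
(A ∪ B)' = U \ (A ∪ B) = {3, 5, 9, 11}
Verification via A' ∩ B': A' = {2, 3, 5, 8, 9, 10, 11}, B' = {1, 3, 5, 6, 7, 9, 11}
A' ∩ B' = {3, 5, 9, 11} ✓

{3, 5, 9, 11}


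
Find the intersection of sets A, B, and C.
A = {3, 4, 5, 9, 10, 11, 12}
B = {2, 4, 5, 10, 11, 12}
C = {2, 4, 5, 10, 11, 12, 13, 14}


Set A = {3, 4, 5, 9, 10, 11, 12}
Set B = {2, 4, 5, 10, 11, 12}
Set C = {2, 4, 5, 10, 11, 12, 13, 14}
First, A ∩ B = {4, 5, 10, 11, 12}
Then, (A ∩ B) ∩ C = {4, 5, 10, 11, 12}

{4, 5, 10, 11, 12}


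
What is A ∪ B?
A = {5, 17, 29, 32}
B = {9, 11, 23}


Set A = {5, 17, 29, 32}
Set B = {9, 11, 23}
A ∪ B includes all elements in either set.
Elements from A: {5, 17, 29, 32}
Elements from B not already included: {9, 11, 23}
A ∪ B = {5, 9, 11, 17, 23, 29, 32}

{5, 9, 11, 17, 23, 29, 32}


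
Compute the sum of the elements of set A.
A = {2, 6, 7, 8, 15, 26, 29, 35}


Set A = {2, 6, 7, 8, 15, 26, 29, 35}
Sum = 2 + 6 + 7 + 8 + 15 + 26 + 29 + 35 = 128

128


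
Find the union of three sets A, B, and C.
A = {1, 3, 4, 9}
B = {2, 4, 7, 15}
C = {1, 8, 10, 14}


Set A = {1, 3, 4, 9}
Set B = {2, 4, 7, 15}
Set C = {1, 8, 10, 14}
First, A ∪ B = {1, 2, 3, 4, 7, 9, 15}
Then, (A ∪ B) ∪ C = {1, 2, 3, 4, 7, 8, 9, 10, 14, 15}

{1, 2, 3, 4, 7, 8, 9, 10, 14, 15}


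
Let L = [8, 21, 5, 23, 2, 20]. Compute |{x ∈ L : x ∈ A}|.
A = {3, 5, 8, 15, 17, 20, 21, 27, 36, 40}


Set A = {3, 5, 8, 15, 17, 20, 21, 27, 36, 40}
Candidates: [8, 21, 5, 23, 2, 20]
Check each candidate:
8 ∈ A, 21 ∈ A, 5 ∈ A, 23 ∉ A, 2 ∉ A, 20 ∈ A
Count of candidates in A: 4

4


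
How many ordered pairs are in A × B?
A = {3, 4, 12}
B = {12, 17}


Set A = {3, 4, 12} has 3 elements.
Set B = {12, 17} has 2 elements.
|A × B| = |A| × |B| = 3 × 2 = 6

6


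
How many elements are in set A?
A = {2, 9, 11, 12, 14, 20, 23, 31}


Set A = {2, 9, 11, 12, 14, 20, 23, 31}
Listing elements: 2, 9, 11, 12, 14, 20, 23, 31
Counting: 8 elements
|A| = 8

8


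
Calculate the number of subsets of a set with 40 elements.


The set has 40 elements.
The power set contains all possible subsets.
|P(A)| = 2^|A| = 2^40 = 1099511627776

1099511627776


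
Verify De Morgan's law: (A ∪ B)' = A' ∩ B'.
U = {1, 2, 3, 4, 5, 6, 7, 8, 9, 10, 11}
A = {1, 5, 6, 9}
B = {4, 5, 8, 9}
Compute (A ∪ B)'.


U = {1, 2, 3, 4, 5, 6, 7, 8, 9, 10, 11}
A = {1, 5, 6, 9}, B = {4, 5, 8, 9}
A ∪ B = {1, 4, 5, 6, 8, 9}
(A ∪ B)' = U \ (A ∪ B) = {2, 3, 7, 10, 11}
Verification via A' ∩ B': A' = {2, 3, 4, 7, 8, 10, 11}, B' = {1, 2, 3, 6, 7, 10, 11}
A' ∩ B' = {2, 3, 7, 10, 11} ✓

{2, 3, 7, 10, 11}


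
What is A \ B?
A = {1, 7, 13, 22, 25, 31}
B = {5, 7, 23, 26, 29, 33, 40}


Set A = {1, 7, 13, 22, 25, 31}
Set B = {5, 7, 23, 26, 29, 33, 40}
A \ B includes elements in A that are not in B.
Check each element of A:
1 (not in B, keep), 7 (in B, remove), 13 (not in B, keep), 22 (not in B, keep), 25 (not in B, keep), 31 (not in B, keep)
A \ B = {1, 13, 22, 25, 31}

{1, 13, 22, 25, 31}


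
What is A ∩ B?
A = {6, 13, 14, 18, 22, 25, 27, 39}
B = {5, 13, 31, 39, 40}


Set A = {6, 13, 14, 18, 22, 25, 27, 39}
Set B = {5, 13, 31, 39, 40}
A ∩ B includes only elements in both sets.
Check each element of A against B:
6 ✗, 13 ✓, 14 ✗, 18 ✗, 22 ✗, 25 ✗, 27 ✗, 39 ✓
A ∩ B = {13, 39}

{13, 39}


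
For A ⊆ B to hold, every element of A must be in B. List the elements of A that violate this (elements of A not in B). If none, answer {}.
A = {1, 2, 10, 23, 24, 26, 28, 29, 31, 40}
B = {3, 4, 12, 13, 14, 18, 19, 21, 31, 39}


Set A = {1, 2, 10, 23, 24, 26, 28, 29, 31, 40}
Set B = {3, 4, 12, 13, 14, 18, 19, 21, 31, 39}
Check each element of A against B:
1 ∉ B (include), 2 ∉ B (include), 10 ∉ B (include), 23 ∉ B (include), 24 ∉ B (include), 26 ∉ B (include), 28 ∉ B (include), 29 ∉ B (include), 31 ∈ B, 40 ∉ B (include)
Elements of A not in B: {1, 2, 10, 23, 24, 26, 28, 29, 40}

{1, 2, 10, 23, 24, 26, 28, 29, 40}
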